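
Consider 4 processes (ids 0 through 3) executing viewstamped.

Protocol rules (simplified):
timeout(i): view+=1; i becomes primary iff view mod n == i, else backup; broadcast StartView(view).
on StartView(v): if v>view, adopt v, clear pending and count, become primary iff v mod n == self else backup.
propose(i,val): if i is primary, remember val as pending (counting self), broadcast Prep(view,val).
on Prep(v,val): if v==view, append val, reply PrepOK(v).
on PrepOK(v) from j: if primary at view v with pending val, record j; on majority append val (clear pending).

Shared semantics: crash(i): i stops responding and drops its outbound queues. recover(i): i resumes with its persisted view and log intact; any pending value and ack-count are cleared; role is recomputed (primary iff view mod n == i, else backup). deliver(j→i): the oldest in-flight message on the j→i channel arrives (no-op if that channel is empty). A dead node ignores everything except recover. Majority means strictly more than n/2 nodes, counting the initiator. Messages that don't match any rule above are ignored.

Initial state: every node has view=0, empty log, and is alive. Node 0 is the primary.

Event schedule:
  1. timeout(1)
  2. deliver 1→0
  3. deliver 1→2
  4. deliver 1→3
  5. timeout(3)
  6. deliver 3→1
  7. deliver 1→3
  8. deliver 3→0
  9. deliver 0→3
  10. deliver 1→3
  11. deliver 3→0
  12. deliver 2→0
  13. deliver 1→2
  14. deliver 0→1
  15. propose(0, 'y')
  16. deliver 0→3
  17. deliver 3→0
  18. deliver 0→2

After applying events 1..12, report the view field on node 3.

2

after 1 — timeout(1): n1:prim/v1/[-]
after 2 — deliver 1→0: n0:back/v1/[-]
after 3 — deliver 1→2: n2:back/v1/[-]
after 4 — deliver 1→3: n3:back/v1/[-]
after 5 — timeout(3): n3:back/v2/[-]
after 6 — deliver 3→1: n1:back/v2/[-]
after 7 — deliver 1→3: ·
after 8 — deliver 3→0: n0:back/v2/[-]
after 9 — deliver 0→3: ·
after 10 — deliver 1→3: ·
after 11 — deliver 3→0: ·
after 12 — deliver 2→0: ·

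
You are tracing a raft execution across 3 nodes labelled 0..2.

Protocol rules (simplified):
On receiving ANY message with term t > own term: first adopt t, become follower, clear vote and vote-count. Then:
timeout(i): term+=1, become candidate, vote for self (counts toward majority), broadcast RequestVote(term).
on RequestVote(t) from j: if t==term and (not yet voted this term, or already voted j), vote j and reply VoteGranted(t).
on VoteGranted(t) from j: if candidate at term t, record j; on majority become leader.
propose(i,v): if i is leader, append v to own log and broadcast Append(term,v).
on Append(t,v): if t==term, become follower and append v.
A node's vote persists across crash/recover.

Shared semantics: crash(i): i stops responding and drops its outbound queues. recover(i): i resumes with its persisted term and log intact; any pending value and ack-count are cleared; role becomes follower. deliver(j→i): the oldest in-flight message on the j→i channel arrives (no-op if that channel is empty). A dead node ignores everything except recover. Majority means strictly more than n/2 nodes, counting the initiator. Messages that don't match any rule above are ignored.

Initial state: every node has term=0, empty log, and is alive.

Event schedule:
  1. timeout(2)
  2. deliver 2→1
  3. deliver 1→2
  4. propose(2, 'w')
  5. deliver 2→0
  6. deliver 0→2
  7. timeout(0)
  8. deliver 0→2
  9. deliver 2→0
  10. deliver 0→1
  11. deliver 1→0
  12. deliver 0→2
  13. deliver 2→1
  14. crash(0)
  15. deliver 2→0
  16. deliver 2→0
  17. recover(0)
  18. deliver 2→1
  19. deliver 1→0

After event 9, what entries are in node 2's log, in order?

w

1. timeout(2):  <2:cand t1 ->
2. deliver 2→1:  <1:foll t1 ->
3. deliver 1→2:  <2:lead t1 ->
4. propose(2,'w'):  <2:lead t1 w>
5. deliver 2→0:  <0:foll t1 ->
6. deliver 0→2:  nop
7. timeout(0):  <0:cand t2 ->
8. deliver 0→2:  <2:foll t2 w>
9. deliver 2→0:  nop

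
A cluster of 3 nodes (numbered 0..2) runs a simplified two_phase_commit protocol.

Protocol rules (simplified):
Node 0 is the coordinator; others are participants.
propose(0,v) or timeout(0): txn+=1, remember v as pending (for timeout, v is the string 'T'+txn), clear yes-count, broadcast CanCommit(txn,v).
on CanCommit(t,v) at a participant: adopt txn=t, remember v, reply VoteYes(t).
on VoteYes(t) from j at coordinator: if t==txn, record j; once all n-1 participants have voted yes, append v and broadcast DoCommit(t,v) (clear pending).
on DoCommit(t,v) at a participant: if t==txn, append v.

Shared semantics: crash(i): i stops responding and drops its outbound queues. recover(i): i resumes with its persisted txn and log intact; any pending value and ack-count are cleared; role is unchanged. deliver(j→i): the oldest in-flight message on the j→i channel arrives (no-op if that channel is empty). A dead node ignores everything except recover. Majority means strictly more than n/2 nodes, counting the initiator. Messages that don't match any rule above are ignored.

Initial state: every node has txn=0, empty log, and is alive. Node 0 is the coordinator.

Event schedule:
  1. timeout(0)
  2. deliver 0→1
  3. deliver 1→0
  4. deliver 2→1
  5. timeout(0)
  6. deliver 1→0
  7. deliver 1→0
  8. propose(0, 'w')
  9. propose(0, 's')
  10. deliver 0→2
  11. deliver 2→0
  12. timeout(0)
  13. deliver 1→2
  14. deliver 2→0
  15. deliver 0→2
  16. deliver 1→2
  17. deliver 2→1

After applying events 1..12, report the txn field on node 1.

1. timeout(0):  <0:coor t1 ->
2. deliver 0→1:  <1:part t1 ->
3. deliver 1→0:  nop
4. deliver 2→1:  nop
5. timeout(0):  <0:coor t2 ->
6. deliver 1→0:  nop
7. deliver 1→0:  nop
8. propose(0,'w'):  <0:coor t3 ->
9. propose(0,'s'):  <0:coor t4 ->
10. deliver 0→2:  <2:part t1 ->
11. deliver 2→0:  nop
12. timeout(0):  <0:coor t5 ->

1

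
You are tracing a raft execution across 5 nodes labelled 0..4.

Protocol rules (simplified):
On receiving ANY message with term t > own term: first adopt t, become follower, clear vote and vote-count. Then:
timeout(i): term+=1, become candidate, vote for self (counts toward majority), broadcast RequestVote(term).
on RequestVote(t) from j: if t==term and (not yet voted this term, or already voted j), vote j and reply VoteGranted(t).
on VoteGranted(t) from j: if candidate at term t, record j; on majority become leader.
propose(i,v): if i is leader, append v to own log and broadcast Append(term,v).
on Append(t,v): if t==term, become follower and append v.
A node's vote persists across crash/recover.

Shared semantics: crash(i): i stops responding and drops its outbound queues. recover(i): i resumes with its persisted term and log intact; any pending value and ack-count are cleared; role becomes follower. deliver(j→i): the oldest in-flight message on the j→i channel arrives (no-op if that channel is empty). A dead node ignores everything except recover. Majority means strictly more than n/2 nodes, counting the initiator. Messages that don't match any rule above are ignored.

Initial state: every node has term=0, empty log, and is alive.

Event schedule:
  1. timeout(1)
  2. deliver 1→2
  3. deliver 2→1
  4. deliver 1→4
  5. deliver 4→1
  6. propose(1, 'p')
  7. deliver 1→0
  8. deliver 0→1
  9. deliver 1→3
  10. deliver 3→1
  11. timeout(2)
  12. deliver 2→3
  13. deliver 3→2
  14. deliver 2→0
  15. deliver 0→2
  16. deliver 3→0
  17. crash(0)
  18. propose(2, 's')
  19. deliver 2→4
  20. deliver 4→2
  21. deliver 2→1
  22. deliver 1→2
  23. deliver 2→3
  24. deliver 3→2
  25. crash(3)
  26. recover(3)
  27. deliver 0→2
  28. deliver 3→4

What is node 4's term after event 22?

2

step 1 timeout(1): 1={cand,t=1,log=-}
step 2 deliver 1→2: 2={foll,t=1,log=-}
step 3 deliver 2→1: —
step 4 deliver 1→4: 4={foll,t=1,log=-}
step 5 deliver 4→1: 1={lead,t=1,log=-}
step 6 propose(1,'p'): 1={lead,t=1,log=p}
step 7 deliver 1→0: 0={foll,t=1,log=-}
step 8 deliver 0→1: —
step 9 deliver 1→3: 3={foll,t=1,log=-}
step 10 deliver 3→1: —
step 11 timeout(2): 2={cand,t=2,log=-}
step 12 deliver 2→3: 3={foll,t=2,log=-}
step 13 deliver 3→2: —
step 14 deliver 2→0: 0={foll,t=2,log=-}
step 15 deliver 0→2: 2={lead,t=2,log=-}
step 16 deliver 3→0: —
step 17 crash(0): 0={✗foll,t=2,log=-}
step 18 propose(2,'s'): 2={lead,t=2,log=s}
step 19 deliver 2→4: 4={foll,t=2,log=-}
step 20 deliver 4→2: —
step 21 deliver 2→1: 1={foll,t=2,log=p}
step 22 deliver 1→2: —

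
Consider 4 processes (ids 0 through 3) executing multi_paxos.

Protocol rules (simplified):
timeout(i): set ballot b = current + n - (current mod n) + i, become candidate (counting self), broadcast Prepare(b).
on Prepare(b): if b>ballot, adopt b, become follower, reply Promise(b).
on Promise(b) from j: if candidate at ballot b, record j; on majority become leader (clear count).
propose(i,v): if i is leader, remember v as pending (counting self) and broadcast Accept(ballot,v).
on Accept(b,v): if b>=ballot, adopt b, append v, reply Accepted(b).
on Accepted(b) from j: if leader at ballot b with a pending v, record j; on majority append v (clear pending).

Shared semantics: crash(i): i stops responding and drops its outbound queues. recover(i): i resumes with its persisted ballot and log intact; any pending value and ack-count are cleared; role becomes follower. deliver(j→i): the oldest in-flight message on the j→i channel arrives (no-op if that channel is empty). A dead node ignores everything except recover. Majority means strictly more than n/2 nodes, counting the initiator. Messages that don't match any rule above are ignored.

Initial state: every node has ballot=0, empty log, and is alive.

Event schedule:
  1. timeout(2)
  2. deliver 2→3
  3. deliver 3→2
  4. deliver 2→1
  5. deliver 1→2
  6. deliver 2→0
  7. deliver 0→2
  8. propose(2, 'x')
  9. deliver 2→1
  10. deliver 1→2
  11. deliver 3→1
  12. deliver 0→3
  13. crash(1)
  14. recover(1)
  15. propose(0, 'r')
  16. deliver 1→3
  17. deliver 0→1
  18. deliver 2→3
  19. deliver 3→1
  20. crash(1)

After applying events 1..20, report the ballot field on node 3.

6

after 1 — timeout(2): n2:cand/b6/[-]
after 2 — deliver 2→3: n3:foll/b6/[-]
after 3 — deliver 3→2: ·
after 4 — deliver 2→1: n1:foll/b6/[-]
after 5 — deliver 1→2: n2:lead/b6/[-]
after 6 — deliver 2→0: n0:foll/b6/[-]
after 7 — deliver 0→2: ·
after 8 — propose(2,'x'): ·
after 9 — deliver 2→1: n1:foll/b6/[x]
after 10 — deliver 1→2: ·
after 11 — deliver 3→1: ·
after 12 — deliver 0→3: ·
after 13 — crash(1): n1:✗foll/b6/[x]
after 14 — recover(1): n1:foll/b6/[x]
after 15 — propose(0,'r'): ·
after 16 — deliver 1→3: ·
after 17 — deliver 0→1: ·
after 18 — deliver 2→3: n3:foll/b6/[x]
after 19 — deliver 3→1: ·
after 20 — crash(1): n1:✗foll/b6/[x]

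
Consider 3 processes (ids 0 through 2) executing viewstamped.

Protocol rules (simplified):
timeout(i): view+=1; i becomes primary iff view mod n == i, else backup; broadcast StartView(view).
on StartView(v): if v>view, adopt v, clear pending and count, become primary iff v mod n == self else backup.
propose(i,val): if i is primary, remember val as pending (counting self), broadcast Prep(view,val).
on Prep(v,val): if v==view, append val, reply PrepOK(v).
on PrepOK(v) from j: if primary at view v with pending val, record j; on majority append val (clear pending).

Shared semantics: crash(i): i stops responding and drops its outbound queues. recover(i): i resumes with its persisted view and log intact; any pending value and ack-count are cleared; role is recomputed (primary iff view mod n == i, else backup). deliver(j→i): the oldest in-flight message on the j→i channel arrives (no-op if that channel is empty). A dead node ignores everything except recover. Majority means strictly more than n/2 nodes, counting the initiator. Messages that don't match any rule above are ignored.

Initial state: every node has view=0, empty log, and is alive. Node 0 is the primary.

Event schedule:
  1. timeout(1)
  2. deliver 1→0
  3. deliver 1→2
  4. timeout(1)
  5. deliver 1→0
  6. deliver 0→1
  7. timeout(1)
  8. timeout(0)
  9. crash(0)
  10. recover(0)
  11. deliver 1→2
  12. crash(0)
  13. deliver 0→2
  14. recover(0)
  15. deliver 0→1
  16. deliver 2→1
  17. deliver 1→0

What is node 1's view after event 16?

3

after 1 — timeout(1): n1:prim/v1/[-]
after 2 — deliver 1→0: n0:back/v1/[-]
after 3 — deliver 1→2: n2:back/v1/[-]
after 4 — timeout(1): n1:back/v2/[-]
after 5 — deliver 1→0: n0:back/v2/[-]
after 6 — deliver 0→1: ·
after 7 — timeout(1): n1:back/v3/[-]
after 8 — timeout(0): n0:prim/v3/[-]
after 9 — crash(0): n0:✗prim/v3/[-]
after 10 — recover(0): n0:prim/v3/[-]
after 11 — deliver 1→2: n2:prim/v2/[-]
after 12 — crash(0): n0:✗prim/v3/[-]
after 13 — deliver 0→2: ·
after 14 — recover(0): n0:prim/v3/[-]
after 15 — deliver 0→1: ·
after 16 — deliver 2→1: ·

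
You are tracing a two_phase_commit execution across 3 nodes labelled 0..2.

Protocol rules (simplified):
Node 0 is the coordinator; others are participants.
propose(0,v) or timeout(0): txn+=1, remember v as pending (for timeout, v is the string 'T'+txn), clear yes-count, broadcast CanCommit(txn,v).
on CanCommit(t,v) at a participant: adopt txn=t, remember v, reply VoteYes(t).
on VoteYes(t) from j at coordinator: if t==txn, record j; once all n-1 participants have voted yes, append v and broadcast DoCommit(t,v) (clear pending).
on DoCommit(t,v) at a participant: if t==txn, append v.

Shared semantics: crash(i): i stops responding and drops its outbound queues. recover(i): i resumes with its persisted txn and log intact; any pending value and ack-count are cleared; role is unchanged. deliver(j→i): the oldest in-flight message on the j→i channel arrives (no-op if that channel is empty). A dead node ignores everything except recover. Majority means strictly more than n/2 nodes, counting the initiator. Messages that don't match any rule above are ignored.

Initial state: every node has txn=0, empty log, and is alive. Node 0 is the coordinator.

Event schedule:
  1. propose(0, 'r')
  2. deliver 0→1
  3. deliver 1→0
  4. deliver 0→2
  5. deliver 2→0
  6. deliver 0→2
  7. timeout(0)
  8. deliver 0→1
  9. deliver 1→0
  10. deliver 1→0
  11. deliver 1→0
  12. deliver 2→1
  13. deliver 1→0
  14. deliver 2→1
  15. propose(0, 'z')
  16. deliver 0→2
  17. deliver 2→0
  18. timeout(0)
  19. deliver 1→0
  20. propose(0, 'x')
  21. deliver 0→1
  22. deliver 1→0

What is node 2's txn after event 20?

step 1 propose(0,'r'): 0={coor,t=1,log=-}
step 2 deliver 0→1: 1={part,t=1,log=-}
step 3 deliver 1→0: —
step 4 deliver 0→2: 2={part,t=1,log=-}
step 5 deliver 2→0: 0={coor,t=1,log=r}
step 6 deliver 0→2: 2={part,t=1,log=r}
step 7 timeout(0): 0={coor,t=2,log=r}
step 8 deliver 0→1: 1={part,t=1,log=r}
step 9 deliver 1→0: —
step 10 deliver 1→0: —
step 11 deliver 1→0: —
step 12 deliver 2→1: —
step 13 deliver 1→0: —
step 14 deliver 2→1: —
step 15 propose(0,'z'): 0={coor,t=3,log=r}
step 16 deliver 0→2: 2={part,t=2,log=r}
step 17 deliver 2→0: —
step 18 timeout(0): 0={coor,t=4,log=r}
step 19 deliver 1→0: —
step 20 propose(0,'x'): 0={coor,t=5,log=r}

2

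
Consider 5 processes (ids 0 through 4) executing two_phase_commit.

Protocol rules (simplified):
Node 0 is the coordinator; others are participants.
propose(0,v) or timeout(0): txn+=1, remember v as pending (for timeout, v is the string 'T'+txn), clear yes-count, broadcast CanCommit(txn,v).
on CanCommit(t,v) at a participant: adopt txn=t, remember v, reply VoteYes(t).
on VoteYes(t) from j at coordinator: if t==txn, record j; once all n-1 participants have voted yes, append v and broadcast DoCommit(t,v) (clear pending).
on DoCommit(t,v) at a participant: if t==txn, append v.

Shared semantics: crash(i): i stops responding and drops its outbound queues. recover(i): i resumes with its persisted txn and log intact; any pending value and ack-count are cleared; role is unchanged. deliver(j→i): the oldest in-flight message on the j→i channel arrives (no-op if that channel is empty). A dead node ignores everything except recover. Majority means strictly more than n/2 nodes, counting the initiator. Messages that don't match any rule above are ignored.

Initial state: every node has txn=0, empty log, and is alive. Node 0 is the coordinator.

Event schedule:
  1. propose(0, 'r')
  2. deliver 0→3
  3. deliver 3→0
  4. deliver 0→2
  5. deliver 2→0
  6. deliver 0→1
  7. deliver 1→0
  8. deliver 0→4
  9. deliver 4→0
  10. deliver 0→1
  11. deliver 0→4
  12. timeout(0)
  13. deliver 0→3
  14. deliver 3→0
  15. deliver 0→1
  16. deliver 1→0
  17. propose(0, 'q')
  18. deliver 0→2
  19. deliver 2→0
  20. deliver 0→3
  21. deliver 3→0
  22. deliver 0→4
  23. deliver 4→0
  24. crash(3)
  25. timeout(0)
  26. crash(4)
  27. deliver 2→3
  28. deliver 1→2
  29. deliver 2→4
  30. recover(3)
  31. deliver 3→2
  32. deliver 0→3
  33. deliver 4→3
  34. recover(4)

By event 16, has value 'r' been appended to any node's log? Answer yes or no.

after 1 — propose(0,'r'): n0:coor/t1/[-]
after 2 — deliver 0→3: n3:part/t1/[-]
after 3 — deliver 3→0: ·
after 4 — deliver 0→2: n2:part/t1/[-]
after 5 — deliver 2→0: ·
after 6 — deliver 0→1: n1:part/t1/[-]
after 7 — deliver 1→0: ·
after 8 — deliver 0→4: n4:part/t1/[-]
after 9 — deliver 4→0: n0:coor/t1/[r]
after 10 — deliver 0→1: n1:part/t1/[r]
after 11 — deliver 0→4: n4:part/t1/[r]
after 12 — timeout(0): n0:coor/t2/[r]
after 13 — deliver 0→3: n3:part/t1/[r]
after 14 — deliver 3→0: ·
after 15 — deliver 0→1: n1:part/t2/[r]
after 16 — deliver 1→0: ·

yes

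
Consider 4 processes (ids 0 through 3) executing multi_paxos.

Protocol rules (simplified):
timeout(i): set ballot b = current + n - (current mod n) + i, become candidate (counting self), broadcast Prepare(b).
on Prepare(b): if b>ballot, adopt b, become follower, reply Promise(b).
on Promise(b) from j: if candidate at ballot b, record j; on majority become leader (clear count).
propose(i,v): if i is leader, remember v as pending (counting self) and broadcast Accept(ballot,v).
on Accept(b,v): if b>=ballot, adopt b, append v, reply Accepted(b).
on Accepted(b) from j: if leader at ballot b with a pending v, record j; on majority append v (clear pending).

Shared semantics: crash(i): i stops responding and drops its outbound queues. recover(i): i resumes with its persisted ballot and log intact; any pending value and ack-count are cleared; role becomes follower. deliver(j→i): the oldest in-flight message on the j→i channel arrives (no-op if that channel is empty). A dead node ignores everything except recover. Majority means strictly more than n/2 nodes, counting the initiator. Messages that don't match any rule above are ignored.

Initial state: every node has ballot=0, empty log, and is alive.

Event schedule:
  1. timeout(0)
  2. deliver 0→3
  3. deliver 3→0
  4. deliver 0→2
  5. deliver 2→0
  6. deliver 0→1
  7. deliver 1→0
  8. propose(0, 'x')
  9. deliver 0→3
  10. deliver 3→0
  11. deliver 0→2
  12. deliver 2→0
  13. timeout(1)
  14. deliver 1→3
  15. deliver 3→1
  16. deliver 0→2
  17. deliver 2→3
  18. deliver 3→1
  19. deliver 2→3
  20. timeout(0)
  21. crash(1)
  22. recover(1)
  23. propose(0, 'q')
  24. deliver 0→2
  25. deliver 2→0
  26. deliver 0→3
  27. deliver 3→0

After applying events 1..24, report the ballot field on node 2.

after 1 — timeout(0): n0:cand/b4/[-]
after 2 — deliver 0→3: n3:foll/b4/[-]
after 3 — deliver 3→0: ·
after 4 — deliver 0→2: n2:foll/b4/[-]
after 5 — deliver 2→0: n0:lead/b4/[-]
after 6 — deliver 0→1: n1:foll/b4/[-]
after 7 — deliver 1→0: ·
after 8 — propose(0,'x'): ·
after 9 — deliver 0→3: n3:foll/b4/[x]
after 10 — deliver 3→0: ·
after 11 — deliver 0→2: n2:foll/b4/[x]
after 12 — deliver 2→0: n0:lead/b4/[x]
after 13 — timeout(1): n1:cand/b9/[-]
after 14 — deliver 1→3: n3:foll/b9/[x]
after 15 — deliver 3→1: ·
after 16 — deliver 0→2: ·
after 17 — deliver 2→3: ·
after 18 — deliver 3→1: ·
after 19 — deliver 2→3: ·
after 20 — timeout(0): n0:cand/b8/[x]
after 21 — crash(1): n1:✗cand/b9/[-]
after 22 — recover(1): n1:foll/b9/[-]
after 23 — propose(0,'q'): ·
after 24 — deliver 0→2: n2:foll/b8/[x]

8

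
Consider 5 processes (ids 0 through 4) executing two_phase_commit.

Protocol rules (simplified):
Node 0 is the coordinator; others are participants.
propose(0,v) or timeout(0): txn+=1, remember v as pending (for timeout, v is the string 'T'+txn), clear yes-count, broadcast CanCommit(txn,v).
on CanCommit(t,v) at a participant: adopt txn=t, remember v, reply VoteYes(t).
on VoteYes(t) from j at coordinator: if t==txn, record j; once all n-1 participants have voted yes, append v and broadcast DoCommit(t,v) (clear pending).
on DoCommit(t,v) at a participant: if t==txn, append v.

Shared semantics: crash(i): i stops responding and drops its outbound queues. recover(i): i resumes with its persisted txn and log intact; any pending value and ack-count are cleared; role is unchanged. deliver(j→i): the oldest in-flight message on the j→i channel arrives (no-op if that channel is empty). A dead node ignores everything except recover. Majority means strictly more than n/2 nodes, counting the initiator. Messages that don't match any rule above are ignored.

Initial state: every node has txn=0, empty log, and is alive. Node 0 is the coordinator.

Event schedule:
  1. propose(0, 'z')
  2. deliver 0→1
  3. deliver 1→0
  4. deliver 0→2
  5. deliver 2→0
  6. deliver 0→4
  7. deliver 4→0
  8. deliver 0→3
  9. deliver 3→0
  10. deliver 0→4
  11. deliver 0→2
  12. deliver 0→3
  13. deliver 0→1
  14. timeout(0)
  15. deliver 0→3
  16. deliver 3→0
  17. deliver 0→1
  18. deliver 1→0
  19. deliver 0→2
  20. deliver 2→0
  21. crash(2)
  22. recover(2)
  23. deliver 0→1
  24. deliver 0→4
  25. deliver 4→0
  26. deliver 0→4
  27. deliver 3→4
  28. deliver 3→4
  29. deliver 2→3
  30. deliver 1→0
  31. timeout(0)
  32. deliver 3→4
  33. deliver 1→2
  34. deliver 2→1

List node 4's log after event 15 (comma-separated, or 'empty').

[1] propose(0,'z') → N0(coor t1 [-])
[2] deliver 0→1 → N1(part t1 [-])
[3] deliver 1→0 → ∅
[4] deliver 0→2 → N2(part t1 [-])
[5] deliver 2→0 → ∅
[6] deliver 0→4 → N4(part t1 [-])
[7] deliver 4→0 → ∅
[8] deliver 0→3 → N3(part t1 [-])
[9] deliver 3→0 → N0(coor t1 [z])
[10] deliver 0→4 → N4(part t1 [z])
[11] deliver 0→2 → N2(part t1 [z])
[12] deliver 0→3 → N3(part t1 [z])
[13] deliver 0→1 → N1(part t1 [z])
[14] timeout(0) → N0(coor t2 [z])
[15] deliver 0→3 → N3(part t2 [z])

z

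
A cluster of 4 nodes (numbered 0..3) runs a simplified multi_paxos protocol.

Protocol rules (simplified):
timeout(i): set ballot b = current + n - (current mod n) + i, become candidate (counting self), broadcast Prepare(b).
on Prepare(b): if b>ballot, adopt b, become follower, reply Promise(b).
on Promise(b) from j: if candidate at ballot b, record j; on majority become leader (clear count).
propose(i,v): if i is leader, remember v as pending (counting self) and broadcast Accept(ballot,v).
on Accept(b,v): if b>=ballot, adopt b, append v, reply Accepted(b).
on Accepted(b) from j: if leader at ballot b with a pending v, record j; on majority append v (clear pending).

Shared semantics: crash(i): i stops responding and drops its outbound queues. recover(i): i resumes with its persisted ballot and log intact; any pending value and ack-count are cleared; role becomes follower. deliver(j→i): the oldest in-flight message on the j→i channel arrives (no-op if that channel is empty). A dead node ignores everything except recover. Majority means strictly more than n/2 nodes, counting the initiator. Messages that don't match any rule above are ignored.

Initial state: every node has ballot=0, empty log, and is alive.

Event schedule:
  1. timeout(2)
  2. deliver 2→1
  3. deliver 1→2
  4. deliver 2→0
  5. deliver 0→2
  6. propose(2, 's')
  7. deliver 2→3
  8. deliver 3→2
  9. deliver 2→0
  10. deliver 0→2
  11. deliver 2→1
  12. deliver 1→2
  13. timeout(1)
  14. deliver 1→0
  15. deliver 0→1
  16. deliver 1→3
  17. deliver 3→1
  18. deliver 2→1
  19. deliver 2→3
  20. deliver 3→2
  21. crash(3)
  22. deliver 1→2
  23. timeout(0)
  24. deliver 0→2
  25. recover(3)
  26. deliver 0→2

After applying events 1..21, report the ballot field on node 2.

[1] timeout(2) → N2(cand b6 [-])
[2] deliver 2→1 → N1(foll b6 [-])
[3] deliver 1→2 → ∅
[4] deliver 2→0 → N0(foll b6 [-])
[5] deliver 0→2 → N2(lead b6 [-])
[6] propose(2,'s') → ∅
[7] deliver 2→3 → N3(foll b6 [-])
[8] deliver 3→2 → ∅
[9] deliver 2→0 → N0(foll b6 [s])
[10] deliver 0→2 → ∅
[11] deliver 2→1 → N1(foll b6 [s])
[12] deliver 1→2 → N2(lead b6 [s])
[13] timeout(1) → N1(cand b9 [s])
[14] deliver 1→0 → N0(foll b9 [s])
[15] deliver 0→1 → ∅
[16] deliver 1→3 → N3(foll b9 [-])
[17] deliver 3→1 → N1(lead b9 [s])
[18] deliver 2→1 → ∅
[19] deliver 2→3 → ∅
[20] deliver 3→2 → ∅
[21] crash(3) → N3(✗foll b9 [-])

6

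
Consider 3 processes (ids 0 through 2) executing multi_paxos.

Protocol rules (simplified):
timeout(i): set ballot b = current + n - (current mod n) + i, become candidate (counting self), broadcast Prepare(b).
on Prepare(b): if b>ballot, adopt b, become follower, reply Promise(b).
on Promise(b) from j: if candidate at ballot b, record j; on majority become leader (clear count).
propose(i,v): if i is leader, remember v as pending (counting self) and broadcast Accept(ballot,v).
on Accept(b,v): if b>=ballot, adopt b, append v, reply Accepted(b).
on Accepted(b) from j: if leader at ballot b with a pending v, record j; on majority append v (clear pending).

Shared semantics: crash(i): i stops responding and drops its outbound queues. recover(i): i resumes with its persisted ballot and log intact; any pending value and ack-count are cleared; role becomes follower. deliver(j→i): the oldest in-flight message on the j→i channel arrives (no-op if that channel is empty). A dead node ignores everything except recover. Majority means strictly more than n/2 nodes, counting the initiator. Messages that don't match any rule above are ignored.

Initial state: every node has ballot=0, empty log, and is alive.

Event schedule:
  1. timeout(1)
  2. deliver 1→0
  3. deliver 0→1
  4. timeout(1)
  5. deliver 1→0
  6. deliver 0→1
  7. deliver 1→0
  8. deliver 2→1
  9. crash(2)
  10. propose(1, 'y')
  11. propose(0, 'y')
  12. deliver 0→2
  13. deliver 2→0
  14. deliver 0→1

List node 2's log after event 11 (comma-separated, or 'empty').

empty

e1 timeout(1): 1[cand,b=4,-]
e2 deliver 1→0: 0[foll,b=4,-]
e3 deliver 0→1: 1[lead,b=4,-]
e4 timeout(1): 1[cand,b=7,-]
e5 deliver 1→0: 0[foll,b=7,-]
e6 deliver 0→1: 1[lead,b=7,-]
e7 deliver 1→0: ·
e8 deliver 2→1: ·
e9 crash(2): 2[✗foll,b=0,-]
e10 propose(1,'y'): ·
e11 propose(0,'y'): ·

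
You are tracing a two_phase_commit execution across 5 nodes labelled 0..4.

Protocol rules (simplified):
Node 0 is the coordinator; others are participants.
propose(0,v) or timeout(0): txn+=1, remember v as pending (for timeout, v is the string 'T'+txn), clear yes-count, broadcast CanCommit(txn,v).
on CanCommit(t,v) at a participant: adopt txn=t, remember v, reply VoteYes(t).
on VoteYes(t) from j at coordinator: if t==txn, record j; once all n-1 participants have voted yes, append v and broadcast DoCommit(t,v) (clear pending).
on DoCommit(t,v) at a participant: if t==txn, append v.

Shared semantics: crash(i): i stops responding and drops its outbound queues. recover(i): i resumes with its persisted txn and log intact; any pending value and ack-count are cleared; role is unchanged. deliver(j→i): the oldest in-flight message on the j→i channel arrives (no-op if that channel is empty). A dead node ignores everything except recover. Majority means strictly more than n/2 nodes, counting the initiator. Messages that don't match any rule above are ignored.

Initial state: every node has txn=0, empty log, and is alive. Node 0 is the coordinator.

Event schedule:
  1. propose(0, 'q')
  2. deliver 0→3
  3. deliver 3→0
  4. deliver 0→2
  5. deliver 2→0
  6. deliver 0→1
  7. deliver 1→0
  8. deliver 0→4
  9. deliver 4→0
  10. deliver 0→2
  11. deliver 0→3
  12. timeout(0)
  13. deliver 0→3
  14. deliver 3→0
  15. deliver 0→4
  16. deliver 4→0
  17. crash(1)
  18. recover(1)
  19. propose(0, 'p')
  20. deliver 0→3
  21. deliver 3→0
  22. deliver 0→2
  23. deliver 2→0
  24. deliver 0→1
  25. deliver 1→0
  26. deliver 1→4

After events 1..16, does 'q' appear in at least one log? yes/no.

step 1 propose(0,'q'): 0={coor,t=1,log=-}
step 2 deliver 0→3: 3={part,t=1,log=-}
step 3 deliver 3→0: —
step 4 deliver 0→2: 2={part,t=1,log=-}
step 5 deliver 2→0: —
step 6 deliver 0→1: 1={part,t=1,log=-}
step 7 deliver 1→0: —
step 8 deliver 0→4: 4={part,t=1,log=-}
step 9 deliver 4→0: 0={coor,t=1,log=q}
step 10 deliver 0→2: 2={part,t=1,log=q}
step 11 deliver 0→3: 3={part,t=1,log=q}
step 12 timeout(0): 0={coor,t=2,log=q}
step 13 deliver 0→3: 3={part,t=2,log=q}
step 14 deliver 3→0: —
step 15 deliver 0→4: 4={part,t=1,log=q}
step 16 deliver 4→0: —

yes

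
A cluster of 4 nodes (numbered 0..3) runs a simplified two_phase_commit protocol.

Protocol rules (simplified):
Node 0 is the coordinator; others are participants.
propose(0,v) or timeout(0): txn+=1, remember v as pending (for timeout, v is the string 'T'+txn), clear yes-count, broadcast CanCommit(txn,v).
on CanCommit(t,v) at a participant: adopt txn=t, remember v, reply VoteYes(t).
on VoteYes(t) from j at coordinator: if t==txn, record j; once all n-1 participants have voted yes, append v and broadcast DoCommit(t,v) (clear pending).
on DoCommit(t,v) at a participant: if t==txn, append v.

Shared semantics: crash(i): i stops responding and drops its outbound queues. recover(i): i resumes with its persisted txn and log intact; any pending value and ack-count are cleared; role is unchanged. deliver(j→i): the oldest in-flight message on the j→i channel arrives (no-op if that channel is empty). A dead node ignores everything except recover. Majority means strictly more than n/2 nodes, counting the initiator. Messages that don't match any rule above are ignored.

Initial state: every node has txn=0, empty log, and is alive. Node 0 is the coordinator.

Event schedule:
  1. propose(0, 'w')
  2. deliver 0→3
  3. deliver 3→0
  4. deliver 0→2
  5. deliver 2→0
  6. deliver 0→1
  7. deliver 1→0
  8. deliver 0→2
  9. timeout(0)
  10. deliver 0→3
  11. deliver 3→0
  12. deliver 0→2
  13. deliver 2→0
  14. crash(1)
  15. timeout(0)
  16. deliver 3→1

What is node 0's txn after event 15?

step 1 propose(0,'w'): 0={coor,t=1,log=-}
step 2 deliver 0→3: 3={part,t=1,log=-}
step 3 deliver 3→0: —
step 4 deliver 0→2: 2={part,t=1,log=-}
step 5 deliver 2→0: —
step 6 deliver 0→1: 1={part,t=1,log=-}
step 7 deliver 1→0: 0={coor,t=1,log=w}
step 8 deliver 0→2: 2={part,t=1,log=w}
step 9 timeout(0): 0={coor,t=2,log=w}
step 10 deliver 0→3: 3={part,t=1,log=w}
step 11 deliver 3→0: —
step 12 deliver 0→2: 2={part,t=2,log=w}
step 13 deliver 2→0: —
step 14 crash(1): 1={✗part,t=1,log=-}
step 15 timeout(0): 0={coor,t=3,log=w}

3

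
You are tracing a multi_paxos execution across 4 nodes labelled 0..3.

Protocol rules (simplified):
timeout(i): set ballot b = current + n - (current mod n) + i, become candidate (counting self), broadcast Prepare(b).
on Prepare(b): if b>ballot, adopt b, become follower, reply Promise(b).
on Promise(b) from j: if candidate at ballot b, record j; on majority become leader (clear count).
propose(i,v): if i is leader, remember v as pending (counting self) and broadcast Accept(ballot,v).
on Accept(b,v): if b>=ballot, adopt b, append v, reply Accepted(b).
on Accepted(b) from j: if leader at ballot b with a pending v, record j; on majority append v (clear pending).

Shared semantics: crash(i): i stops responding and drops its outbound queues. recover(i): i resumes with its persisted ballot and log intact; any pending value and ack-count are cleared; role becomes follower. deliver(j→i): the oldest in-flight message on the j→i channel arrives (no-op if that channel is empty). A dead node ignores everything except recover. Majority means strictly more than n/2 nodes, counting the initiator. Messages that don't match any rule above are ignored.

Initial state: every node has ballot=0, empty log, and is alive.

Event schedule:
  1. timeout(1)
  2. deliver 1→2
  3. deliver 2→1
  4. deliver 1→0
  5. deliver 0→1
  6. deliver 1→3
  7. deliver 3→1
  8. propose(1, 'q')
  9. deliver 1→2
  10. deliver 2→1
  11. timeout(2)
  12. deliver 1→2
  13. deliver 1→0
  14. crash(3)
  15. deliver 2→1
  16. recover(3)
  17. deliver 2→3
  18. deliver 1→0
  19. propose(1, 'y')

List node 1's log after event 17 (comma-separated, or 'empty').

empty

step 1 timeout(1): 1={cand,b=5,log=-}
step 2 deliver 1→2: 2={foll,b=5,log=-}
step 3 deliver 2→1: —
step 4 deliver 1→0: 0={foll,b=5,log=-}
step 5 deliver 0→1: 1={lead,b=5,log=-}
step 6 deliver 1→3: 3={foll,b=5,log=-}
step 7 deliver 3→1: —
step 8 propose(1,'q'): —
step 9 deliver 1→2: 2={foll,b=5,log=q}
step 10 deliver 2→1: —
step 11 timeout(2): 2={cand,b=10,log=q}
step 12 deliver 1→2: —
step 13 deliver 1→0: 0={foll,b=5,log=q}
step 14 crash(3): 3={✗foll,b=5,log=-}
step 15 deliver 2→1: 1={foll,b=10,log=-}
step 16 recover(3): 3={foll,b=5,log=-}
step 17 deliver 2→3: 3={foll,b=10,log=-}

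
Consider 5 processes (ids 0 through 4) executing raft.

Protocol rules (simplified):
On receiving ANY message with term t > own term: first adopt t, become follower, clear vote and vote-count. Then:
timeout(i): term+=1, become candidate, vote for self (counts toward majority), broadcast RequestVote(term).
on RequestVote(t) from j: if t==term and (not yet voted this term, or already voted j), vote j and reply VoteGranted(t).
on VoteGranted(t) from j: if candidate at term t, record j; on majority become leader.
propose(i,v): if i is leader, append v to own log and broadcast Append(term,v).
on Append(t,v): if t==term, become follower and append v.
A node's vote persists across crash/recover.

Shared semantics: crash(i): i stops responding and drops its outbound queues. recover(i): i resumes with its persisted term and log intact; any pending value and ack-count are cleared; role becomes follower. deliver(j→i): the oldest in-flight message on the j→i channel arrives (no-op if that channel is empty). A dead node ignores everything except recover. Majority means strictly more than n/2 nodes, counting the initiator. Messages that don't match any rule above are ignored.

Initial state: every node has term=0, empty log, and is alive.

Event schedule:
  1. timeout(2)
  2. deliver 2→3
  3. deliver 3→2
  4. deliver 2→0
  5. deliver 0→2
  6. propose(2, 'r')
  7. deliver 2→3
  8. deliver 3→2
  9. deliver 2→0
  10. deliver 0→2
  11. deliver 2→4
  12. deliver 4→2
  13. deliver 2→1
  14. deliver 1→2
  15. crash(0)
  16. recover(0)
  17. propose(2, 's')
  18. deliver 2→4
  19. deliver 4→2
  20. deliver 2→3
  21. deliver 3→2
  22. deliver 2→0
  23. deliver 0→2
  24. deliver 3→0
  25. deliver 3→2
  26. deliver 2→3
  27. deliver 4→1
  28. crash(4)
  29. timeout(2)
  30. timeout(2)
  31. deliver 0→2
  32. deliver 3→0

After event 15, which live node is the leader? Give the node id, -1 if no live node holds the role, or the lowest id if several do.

2

step 1 timeout(2): 2={cand,t=1,log=-}
step 2 deliver 2→3: 3={foll,t=1,log=-}
step 3 deliver 3→2: —
step 4 deliver 2→0: 0={foll,t=1,log=-}
step 5 deliver 0→2: 2={lead,t=1,log=-}
step 6 propose(2,'r'): 2={lead,t=1,log=r}
step 7 deliver 2→3: 3={foll,t=1,log=r}
step 8 deliver 3→2: —
step 9 deliver 2→0: 0={foll,t=1,log=r}
step 10 deliver 0→2: —
step 11 deliver 2→4: 4={foll,t=1,log=-}
step 12 deliver 4→2: —
step 13 deliver 2→1: 1={foll,t=1,log=-}
step 14 deliver 1→2: —
step 15 crash(0): 0={✗foll,t=1,log=r}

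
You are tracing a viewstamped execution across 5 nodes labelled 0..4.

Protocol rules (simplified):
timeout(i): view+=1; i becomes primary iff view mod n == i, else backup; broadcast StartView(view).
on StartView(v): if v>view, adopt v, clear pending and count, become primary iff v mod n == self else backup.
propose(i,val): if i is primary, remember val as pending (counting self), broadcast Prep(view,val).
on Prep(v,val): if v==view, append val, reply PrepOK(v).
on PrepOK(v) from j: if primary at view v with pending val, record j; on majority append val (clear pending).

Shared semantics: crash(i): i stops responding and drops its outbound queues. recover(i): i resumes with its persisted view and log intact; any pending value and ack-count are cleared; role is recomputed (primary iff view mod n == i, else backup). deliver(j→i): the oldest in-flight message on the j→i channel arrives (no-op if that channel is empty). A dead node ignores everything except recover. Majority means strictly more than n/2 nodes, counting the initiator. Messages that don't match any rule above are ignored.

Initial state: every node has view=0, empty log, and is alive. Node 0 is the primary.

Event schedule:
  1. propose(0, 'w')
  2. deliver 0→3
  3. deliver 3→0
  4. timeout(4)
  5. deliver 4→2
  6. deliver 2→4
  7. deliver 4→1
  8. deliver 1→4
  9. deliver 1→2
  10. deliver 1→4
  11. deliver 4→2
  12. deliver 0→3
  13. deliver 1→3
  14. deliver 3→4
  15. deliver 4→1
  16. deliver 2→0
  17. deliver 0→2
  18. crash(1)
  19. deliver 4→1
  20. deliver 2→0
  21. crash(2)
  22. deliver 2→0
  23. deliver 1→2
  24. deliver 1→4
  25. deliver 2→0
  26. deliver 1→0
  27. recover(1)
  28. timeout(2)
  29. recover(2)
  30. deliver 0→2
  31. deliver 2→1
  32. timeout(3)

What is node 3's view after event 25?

e1 propose(0,'w'): ·
e2 deliver 0→3: 3[back,v=0,w]
e3 deliver 3→0: ·
e4 timeout(4): 4[back,v=1,-]
e5 deliver 4→2: 2[back,v=1,-]
e6 deliver 2→4: ·
e7 deliver 4→1: 1[prim,v=1,-]
e8 deliver 1→4: ·
e9 deliver 1→2: ·
e10 deliver 1→4: ·
e11 deliver 4→2: ·
e12 deliver 0→3: ·
e13 deliver 1→3: ·
e14 deliver 3→4: ·
e15 deliver 4→1: ·
e16 deliver 2→0: ·
e17 deliver 0→2: ·
e18 crash(1): 1[✗prim,v=1,-]
e19 deliver 4→1: ·
e20 deliver 2→0: ·
e21 crash(2): 2[✗back,v=1,-]
e22 deliver 2→0: ·
e23 deliver 1→2: ·
e24 deliver 1→4: ·
e25 deliver 2→0: ·

0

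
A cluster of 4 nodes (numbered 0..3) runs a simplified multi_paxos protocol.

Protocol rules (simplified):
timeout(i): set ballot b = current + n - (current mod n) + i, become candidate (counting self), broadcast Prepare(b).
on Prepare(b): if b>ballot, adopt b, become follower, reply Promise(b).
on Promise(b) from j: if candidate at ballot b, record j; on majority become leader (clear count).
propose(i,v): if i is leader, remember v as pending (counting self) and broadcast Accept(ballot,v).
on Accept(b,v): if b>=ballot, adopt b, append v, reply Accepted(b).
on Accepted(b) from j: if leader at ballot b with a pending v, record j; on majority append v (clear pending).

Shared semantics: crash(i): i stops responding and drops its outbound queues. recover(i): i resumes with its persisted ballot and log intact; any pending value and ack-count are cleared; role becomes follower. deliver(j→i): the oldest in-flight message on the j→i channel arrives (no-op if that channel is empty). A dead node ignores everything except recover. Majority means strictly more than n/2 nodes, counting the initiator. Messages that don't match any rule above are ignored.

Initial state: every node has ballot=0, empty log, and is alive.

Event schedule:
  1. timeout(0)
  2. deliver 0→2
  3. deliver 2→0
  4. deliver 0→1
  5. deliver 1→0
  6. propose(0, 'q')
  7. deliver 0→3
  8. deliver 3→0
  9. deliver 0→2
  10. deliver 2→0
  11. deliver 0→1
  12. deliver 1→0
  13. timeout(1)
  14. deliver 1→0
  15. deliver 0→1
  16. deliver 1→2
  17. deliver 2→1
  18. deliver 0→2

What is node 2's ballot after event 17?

9

[1] timeout(0) → N0(cand b4 [-])
[2] deliver 0→2 → N2(foll b4 [-])
[3] deliver 2→0 → ∅
[4] deliver 0→1 → N1(foll b4 [-])
[5] deliver 1→0 → N0(lead b4 [-])
[6] propose(0,'q') → ∅
[7] deliver 0→3 → N3(foll b4 [-])
[8] deliver 3→0 → ∅
[9] deliver 0→2 → N2(foll b4 [q])
[10] deliver 2→0 → ∅
[11] deliver 0→1 → N1(foll b4 [q])
[12] deliver 1→0 → N0(lead b4 [q])
[13] timeout(1) → N1(cand b9 [q])
[14] deliver 1→0 → N0(foll b9 [q])
[15] deliver 0→1 → ∅
[16] deliver 1→2 → N2(foll b9 [q])
[17] deliver 2→1 → N1(lead b9 [q])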